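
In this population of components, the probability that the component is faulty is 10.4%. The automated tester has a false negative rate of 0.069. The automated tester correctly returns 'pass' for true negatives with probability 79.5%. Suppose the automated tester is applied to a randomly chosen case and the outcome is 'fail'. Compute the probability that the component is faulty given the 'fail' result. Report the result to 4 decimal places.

Let H be the event that the component is faulty. P(H) = 0.104, so P(¬H) = 0.896. With E the 'fail' result, P(E|H) = 0.931 and P(E|¬H) = 0.205.
P(E) = 0.931·0.104 + 0.205·0.896 = 0.096824 + 0.18368 = 0.28050.
By Bayes' theorem, P(H|E) = 0.096824 / 0.28050 = 0.3452.

P(H | E) ≈ 0.3452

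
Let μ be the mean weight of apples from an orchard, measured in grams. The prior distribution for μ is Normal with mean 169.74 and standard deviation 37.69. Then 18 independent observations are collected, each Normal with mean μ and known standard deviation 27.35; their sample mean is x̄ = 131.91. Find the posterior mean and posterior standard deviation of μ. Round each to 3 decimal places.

Posterior mean ≈ 132.985; posterior SD ≈ 6.354

With known σ, the Normal prior is conjugate. Weight on the data is w = (n/σ²)/(n/σ² + 1/τ₀²) = 0.0240634/(0.0240634+0.00070396) = 0.97158.
Posterior mean = w·x̄ + (1−w)·μ₀ = 0.97158·131.91 + 0.028423·169.74 = 132.985. Posterior variance = 1/(0.0240634+0.00070396) = 40.3756, so SD = 6.354.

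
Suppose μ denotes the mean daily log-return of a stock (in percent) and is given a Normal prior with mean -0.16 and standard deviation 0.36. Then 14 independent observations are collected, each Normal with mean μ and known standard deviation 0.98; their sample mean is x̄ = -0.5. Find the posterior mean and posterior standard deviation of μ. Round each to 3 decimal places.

Posterior mean ≈ -0.382; posterior SD ≈ 0.212

With known σ, the Normal prior is conjugate. Weight on the data is w = (n/σ²)/(n/σ² + 1/τ₀²) = 14.5773/(14.5773+7.71605) = 0.65388.
Posterior mean = w·x̄ + (1−w)·μ₀ = 0.65388·-0.5 + 0.34612·-0.16 = -0.382. Posterior variance = 1/(14.5773+7.71605) = 0.0448565, so SD = 0.212.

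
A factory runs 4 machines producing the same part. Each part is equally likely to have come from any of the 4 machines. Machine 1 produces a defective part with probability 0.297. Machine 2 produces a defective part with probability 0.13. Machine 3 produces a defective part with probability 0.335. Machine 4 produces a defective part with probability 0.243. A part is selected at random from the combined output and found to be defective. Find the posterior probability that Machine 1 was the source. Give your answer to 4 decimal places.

Posterior probability ≈ 0.2955

Tabulate prior·likelihood by source: [1] prior 0.25, lik 0.297, product 0.07425; [2] prior 0.25, lik 0.13, product 0.03250; [3] prior 0.25, lik 0.335, product 0.08375; [4] prior 0.25, lik 0.243, product 0.06075.
Normalizing constant = 0.25125; the posterior for Machine 1 is its product over the sum, 0.07425/0.25125 = 0.2955.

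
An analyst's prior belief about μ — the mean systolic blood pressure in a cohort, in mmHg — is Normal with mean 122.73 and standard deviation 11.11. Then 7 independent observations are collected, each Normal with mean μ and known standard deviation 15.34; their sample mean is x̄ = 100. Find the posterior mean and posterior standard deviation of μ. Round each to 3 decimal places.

Posterior mean ≈ 104.865; posterior SD ≈ 5.140

Prior precision 1/τ₀² = 1/11.11² = 0.00810162; data precision n/σ² = 7/15.34² = 0.0297473.
Posterior precision = 0.00810162 + 0.0297473 = 0.0378489, giving posterior SD = 1/√0.0378489 = 5.140.
Posterior mean = (0.00810162·122.73 + 0.0297473·100) / 0.0378489 = 104.865.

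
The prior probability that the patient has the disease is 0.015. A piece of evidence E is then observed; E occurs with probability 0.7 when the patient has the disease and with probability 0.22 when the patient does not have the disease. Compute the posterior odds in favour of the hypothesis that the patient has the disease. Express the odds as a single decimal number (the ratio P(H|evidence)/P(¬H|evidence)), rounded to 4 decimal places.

Posterior odds ≈ 0.0485

Prior odds = 0.015/(1−0.015) = 0.015228. In log-odds, ln(0.015228) = -4.1846.
Add log likelihood ratio: ln(3.1818) = 1.1575.
Posterior log-odds = -3.0271, so posterior odds = exp(-3.0271) = 0.048454.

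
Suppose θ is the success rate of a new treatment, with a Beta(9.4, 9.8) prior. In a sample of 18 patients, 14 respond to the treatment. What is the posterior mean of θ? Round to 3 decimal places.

Observing 14 successes and 4 failures updates Beta(9.4, 9.8) by adding the success and failure counts to the two shape parameters: α = 9.4+14 = 23.4, β = 9.8+4 = 13.8.
Posterior mean = α/(α+β) = 23.4/37.2 = 0.629.

Posterior mean ≈ 0.629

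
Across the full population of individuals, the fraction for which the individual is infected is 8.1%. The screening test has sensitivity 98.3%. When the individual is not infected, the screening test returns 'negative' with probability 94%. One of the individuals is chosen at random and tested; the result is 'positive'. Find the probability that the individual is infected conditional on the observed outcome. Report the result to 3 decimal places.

P(H | E) ≈ 0.591

Write H for 'the individual is infected'. Prior odds H:¬H = 0.081/0.919 = 0.088139. For the 'positive' outcome, the likelihood ratio is 0.983/0.06 = 16.383.
Posterior odds = 0.088139 × 16.383 = 1.4440, so P(H|E) = 1.4440/(1+1.4440) = 0.591.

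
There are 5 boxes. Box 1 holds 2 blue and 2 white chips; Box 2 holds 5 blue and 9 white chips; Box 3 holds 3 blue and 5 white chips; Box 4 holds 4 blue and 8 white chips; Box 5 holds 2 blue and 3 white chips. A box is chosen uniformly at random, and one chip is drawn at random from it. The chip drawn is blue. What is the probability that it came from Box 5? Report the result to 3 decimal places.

Posterior probability ≈ 0.204

P(blue|Box 1) = 0.5; P(blue|Box 2) = 0.3571; P(blue|Box 3) = 0.375; P(blue|Box 4) = 0.3333; P(blue|Box 5) = 0.4.
Prior × likelihood for each source: 0.2·0.5=0.1000, 0.2·0.3571=0.07143, 0.2·0.375=0.07500, 0.2·0.3333=0.06667, 0.2·0.4=0.08000. Summing gives P(blue) = 0.39310.
P(Box 5 | blue) = 0.08000 / 0.39310 = 0.204.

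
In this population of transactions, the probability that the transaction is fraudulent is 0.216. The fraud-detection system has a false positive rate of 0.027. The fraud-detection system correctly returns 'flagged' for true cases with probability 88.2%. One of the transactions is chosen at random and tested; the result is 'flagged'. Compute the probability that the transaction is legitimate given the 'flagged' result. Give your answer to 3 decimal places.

P(¬H | E) ≈ 0.100

Let H be the event that the transaction is fraudulent. P(H) = 0.216, so P(¬H) = 0.784. With E the 'flagged' result, P(E|H) = 0.882 and P(E|¬H) = 0.027.
P(E) = 0.882·0.216 + 0.027·0.784 = 0.19051 + 0.021168 = 0.21168.
By Bayes' theorem, P(H|E) = 0.19051 / 0.21168 = 0.900. Hence P(¬H|E) = 1 − 0.900 = 0.100.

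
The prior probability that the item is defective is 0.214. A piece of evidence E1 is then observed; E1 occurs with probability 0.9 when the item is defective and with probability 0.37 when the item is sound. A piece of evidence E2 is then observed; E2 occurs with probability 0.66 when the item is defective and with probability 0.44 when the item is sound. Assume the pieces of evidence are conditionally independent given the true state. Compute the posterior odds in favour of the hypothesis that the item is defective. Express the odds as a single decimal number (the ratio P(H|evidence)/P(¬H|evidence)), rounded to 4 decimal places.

Posterior odds ≈ 0.9934

Prior odds = 0.214/(1−0.214) = 0.27226.
Likelihood ratio for E1 = 0.9/0.37 = 2.4324.
Likelihood ratio for E2 = 0.66/0.44 = 1.5000.
Posterior odds = prior odds × LR₁ × LR₂ = 0.99340.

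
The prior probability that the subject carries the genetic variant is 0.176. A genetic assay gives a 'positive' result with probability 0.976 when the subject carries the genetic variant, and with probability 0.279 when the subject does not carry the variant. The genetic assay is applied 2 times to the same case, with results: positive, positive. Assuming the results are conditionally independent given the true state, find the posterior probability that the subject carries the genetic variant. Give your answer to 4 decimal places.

Posterior P(H) ≈ 0.7233

Let H be the event that the subject carries the genetic variant; start with P(H) = 0.176. P('positive'|H) = 0.976, P('positive'|¬H) = 0.279.
Update on result 1 ('positive'): P(H) ← 0.976·0.1760 / (0.976·0.1760 + 0.279·0.8240) = 0.17178/0.40167 = 0.4277.
Update on result 2 ('positive'): P(H) ← 0.976·0.4277 / (0.976·0.4277 + 0.279·0.5723) = 0.41739/0.57707 = 0.7233.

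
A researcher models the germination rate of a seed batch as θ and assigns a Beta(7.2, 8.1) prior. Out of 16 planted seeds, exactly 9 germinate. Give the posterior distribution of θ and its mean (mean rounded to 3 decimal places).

Posterior: Beta(16.2, 15.1); mean ≈ 0.518

The binomial likelihood is conjugate to the Beta prior: with 9 successes and 7 failures, the posterior is Beta(7.2+9, 8.1+7) = Beta(16.2, 15.1).
E[θ | data] = 16.2/(16.2+15.1) = 0.518.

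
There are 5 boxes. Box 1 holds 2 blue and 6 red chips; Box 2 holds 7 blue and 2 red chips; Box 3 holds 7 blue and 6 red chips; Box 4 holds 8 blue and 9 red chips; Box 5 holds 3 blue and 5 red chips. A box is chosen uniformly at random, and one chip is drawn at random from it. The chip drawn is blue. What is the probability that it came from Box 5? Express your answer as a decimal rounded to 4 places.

P(blue|Box 1) = 0.25; P(blue|Box 2) = 0.7778; P(blue|Box 3) = 0.5385; P(blue|Box 4) = 0.4706; P(blue|Box 5) = 0.375.
Prior × likelihood for each source: 0.2·0.25=0.05000, 0.2·0.7778=0.1556, 0.2·0.5385=0.1077, 0.2·0.4706=0.09412, 0.2·0.375=0.07500. Summing gives P(blue) = 0.48237.
P(Box 5 | blue) = 0.07500 / 0.48237 = 0.1555.

Posterior probability ≈ 0.1555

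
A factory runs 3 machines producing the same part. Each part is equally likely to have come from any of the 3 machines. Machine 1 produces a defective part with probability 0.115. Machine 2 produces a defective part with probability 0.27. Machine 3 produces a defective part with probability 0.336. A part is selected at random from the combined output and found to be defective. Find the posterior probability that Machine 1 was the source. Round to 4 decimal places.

Tabulate prior·likelihood by source: [1] prior 0.333333, lik 0.115, product 0.03833; [2] prior 0.333333, lik 0.27, product 0.09000; [3] prior 0.333333, lik 0.336, product 0.1120.
Normalizing constant = 0.24033; the posterior for Machine 1 is its product over the sum, 0.03833/0.24033 = 0.1595.

Posterior probability ≈ 0.1595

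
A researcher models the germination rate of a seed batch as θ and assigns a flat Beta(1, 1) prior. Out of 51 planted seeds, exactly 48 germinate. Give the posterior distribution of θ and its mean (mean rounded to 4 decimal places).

The binomial likelihood is conjugate to the Beta prior: with 48 successes and 3 failures, the posterior is Beta(1+48, 1+3) = Beta(49, 4).
Posterior mean = α/(α+β) = 49/53 = 0.9245.

Posterior: Beta(49, 4); mean ≈ 0.9245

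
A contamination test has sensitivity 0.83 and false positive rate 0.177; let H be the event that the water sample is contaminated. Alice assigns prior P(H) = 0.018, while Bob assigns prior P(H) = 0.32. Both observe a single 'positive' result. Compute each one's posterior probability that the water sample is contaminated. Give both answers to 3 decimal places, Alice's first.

P('+'|H) = 0.83, P('+'|¬H) = 0.177.
Alice: numerator 0.83·0.018 = 0.014940; evidence = 0.014940+0.177·0.982 = 0.18875; posterior = 0.079.
Bob: numerator 0.83·0.32 = 0.26560; evidence = 0.26560+0.177·0.68 = 0.38596; posterior = 0.688.

Alice: 0.079; Bob: 0.688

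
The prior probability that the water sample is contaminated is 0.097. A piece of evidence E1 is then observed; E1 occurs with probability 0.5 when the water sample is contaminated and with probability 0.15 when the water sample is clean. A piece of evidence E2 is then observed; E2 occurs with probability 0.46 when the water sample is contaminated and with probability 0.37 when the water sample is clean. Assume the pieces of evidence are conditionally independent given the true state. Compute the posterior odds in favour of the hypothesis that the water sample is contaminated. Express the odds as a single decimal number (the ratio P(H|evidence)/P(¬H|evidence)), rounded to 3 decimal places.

Prior odds = 0.097/(1−0.097) = 0.10742. In log-odds, ln(0.10742) = -2.2310.
Add log likelihood ratios: ln(3.3333) + ln(1.2432) = 1.4217.
Posterior log-odds = -0.80932, so posterior odds = exp(-0.80932) = 0.44516.

Posterior odds ≈ 0.445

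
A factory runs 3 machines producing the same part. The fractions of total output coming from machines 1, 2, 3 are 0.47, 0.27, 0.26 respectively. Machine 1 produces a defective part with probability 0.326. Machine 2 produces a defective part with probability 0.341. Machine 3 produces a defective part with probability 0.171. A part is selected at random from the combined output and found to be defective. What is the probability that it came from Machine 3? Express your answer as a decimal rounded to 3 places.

P(defective|M1) = 0.326; P(defective|M2) = 0.341; P(defective|M3) = 0.171.
Prior × likelihood for each source: 0.47·0.326=0.1532, 0.27·0.341=0.09207, 0.26·0.171=0.04446. Summing gives P(defective) = 0.28975.
P(Machine 3 | defective) = 0.04446 / 0.28975 = 0.153.

Posterior probability ≈ 0.153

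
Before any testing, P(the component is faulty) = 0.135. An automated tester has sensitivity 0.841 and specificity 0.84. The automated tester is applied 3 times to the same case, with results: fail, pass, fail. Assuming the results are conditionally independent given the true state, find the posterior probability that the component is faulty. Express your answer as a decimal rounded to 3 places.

Let H be the event that the component is faulty; start with P(H) = 0.135. P('fail'|H) = 0.841, P('fail'|¬H) = 0.16.
Update on result 1 ('fail'): P(H) ← 0.841·0.1350 / (0.841·0.1350 + 0.16·0.8650) = 0.11353/0.25194 = 0.4507.
Update on result 2 ('pass'): P(H) ← 0.159·0.4507 / (0.159·0.4507 + 0.84·0.5493) = 0.071654/0.53311 = 0.1344.
Update on result 3 ('fail'): P(H) ← 0.841·0.1344 / (0.841·0.1344 + 0.16·0.8656) = 0.11304/0.25153 = 0.4494.

Posterior P(H) ≈ 0.449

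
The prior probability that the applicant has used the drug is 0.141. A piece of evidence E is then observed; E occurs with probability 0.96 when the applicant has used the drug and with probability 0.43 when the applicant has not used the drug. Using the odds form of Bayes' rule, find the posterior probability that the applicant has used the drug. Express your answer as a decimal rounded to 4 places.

Prior odds = 0.141/(1−0.141) = 0.16414.
Likelihood ratio for E = 0.96/0.43 = 2.2326.
Posterior odds = prior odds × LR = 0.36646.
Posterior probability = odds/(1+odds) = 0.36646/1.3665 = 0.2682.

Posterior probability ≈ 0.2682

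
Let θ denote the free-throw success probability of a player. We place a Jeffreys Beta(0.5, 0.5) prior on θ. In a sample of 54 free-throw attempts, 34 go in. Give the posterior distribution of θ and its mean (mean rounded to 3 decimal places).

Posterior: Beta(34.5, 20.5); mean ≈ 0.627

The binomial likelihood is conjugate to the Beta prior: with 34 successes and 20 failures, the posterior is Beta(0.5+34, 0.5+20) = Beta(34.5, 20.5).
E[θ | data] = 34.5/(34.5+20.5) = 0.627.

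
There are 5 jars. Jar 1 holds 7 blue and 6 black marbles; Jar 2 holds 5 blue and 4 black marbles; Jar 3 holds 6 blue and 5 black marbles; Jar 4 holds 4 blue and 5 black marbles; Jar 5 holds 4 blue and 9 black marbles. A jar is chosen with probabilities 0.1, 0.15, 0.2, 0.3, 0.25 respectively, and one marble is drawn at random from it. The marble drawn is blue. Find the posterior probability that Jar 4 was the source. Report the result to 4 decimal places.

P(blue|Jar 1) = 0.5385; P(blue|Jar 2) = 0.5556; P(blue|Jar 3) = 0.5455; P(blue|Jar 4) = 0.4444; P(blue|Jar 5) = 0.3077.
Prior × likelihood for each source: 0.1·0.5385=0.05385, 0.15·0.5556=0.08333, 0.2·0.5455=0.1091, 0.3·0.4444=0.1333, 0.25·0.3077=0.07692. Summing gives P(blue) = 0.45653.
P(Jar 4 | blue) = 0.1333 / 0.45653 = 0.2921.

Posterior probability ≈ 0.2921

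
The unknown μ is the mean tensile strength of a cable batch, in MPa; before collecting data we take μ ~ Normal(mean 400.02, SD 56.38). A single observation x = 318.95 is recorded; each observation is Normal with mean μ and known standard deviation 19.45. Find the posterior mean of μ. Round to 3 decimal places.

Posterior mean ≈ 327.572

With known σ, the Normal prior is conjugate. Weight on the data is w = (n/σ²)/(n/σ² + 1/τ₀²) = 0.00264339/(0.00264339+0.00031459) = 0.89365.
Posterior mean = w·x̄ + (1−w)·μ₀ = 0.89365·318.95 + 0.10635·400.02 = 327.572.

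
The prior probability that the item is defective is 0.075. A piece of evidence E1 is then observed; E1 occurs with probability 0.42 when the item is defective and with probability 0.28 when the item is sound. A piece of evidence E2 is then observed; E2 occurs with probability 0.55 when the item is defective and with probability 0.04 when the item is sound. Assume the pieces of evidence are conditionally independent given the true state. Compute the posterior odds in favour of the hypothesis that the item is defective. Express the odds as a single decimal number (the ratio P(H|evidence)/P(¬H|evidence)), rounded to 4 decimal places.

Prior odds = 0.075/(1−0.075) = 0.081081.
Likelihood ratio for E1 = 0.42/0.28 = 1.5000.
Likelihood ratio for E2 = 0.55/0.04 = 13.750.
Posterior odds = prior odds × LR₁ × LR₂ = 1.6723.

Posterior odds ≈ 1.6723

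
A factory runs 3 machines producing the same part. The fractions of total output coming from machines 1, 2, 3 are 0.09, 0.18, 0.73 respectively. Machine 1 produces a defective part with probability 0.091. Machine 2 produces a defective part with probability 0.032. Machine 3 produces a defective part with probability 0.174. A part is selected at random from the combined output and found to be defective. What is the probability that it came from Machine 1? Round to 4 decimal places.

Posterior probability ≈ 0.0581

Tabulate prior·likelihood by source: [1] prior 0.09, lik 0.091, product 0.008190; [2] prior 0.18, lik 0.032, product 0.005760; [3] prior 0.73, lik 0.174, product 0.1270.
Normalizing constant = 0.14097; the posterior for Machine 1 is its product over the sum, 0.008190/0.14097 = 0.0581.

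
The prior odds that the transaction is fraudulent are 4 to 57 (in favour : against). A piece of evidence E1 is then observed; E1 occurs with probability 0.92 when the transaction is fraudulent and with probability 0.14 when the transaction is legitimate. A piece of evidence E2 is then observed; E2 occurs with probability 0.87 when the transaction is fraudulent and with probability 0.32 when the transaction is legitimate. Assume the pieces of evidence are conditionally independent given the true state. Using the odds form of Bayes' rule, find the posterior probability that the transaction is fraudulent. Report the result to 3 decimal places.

Posterior probability ≈ 0.556

Prior odds = 4/57 = 0.070175. In log-odds, ln(0.070175) = -2.6568.
Add log likelihood ratios: ln(6.5714) + ln(2.7188) = 2.8829.
Posterior log-odds = 0.22615, so posterior odds = exp(0.22615) = 1.2538. Converting, P(H|E) = 1.2538/2.2538 = 0.556.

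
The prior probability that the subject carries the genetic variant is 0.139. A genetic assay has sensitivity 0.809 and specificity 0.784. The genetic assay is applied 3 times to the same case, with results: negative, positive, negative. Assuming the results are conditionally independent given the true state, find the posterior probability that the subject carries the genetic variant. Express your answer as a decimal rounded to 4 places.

Posterior P(H) ≈ 0.0346

With H the event that the subject carries the genetic variant, the joint likelihood of the observed sequence is P(data|H) = 0.191·0.809·0.191 = 0.029513 and P(data|¬H) = 0.784·0.216·0.784 = 0.13277.
Bayes: P(H|data) = 0.139·0.029513 / (0.139·0.029513 + 0.861·0.13277) = 0.0041023/0.11841 = 0.0346.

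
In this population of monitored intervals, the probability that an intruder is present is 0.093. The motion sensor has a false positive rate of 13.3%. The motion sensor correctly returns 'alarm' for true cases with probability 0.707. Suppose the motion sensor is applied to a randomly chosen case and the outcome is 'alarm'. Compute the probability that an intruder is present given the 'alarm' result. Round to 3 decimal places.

P(H | E) ≈ 0.353

Write H for 'an intruder is present'. Prior odds H:¬H = 0.093/0.907 = 0.10254. For the 'alarm' outcome, the likelihood ratio is 0.707/0.133 = 5.3158.
Posterior odds = 0.10254 × 5.3158 = 0.54506, so P(H|E) = 0.54506/(1+0.54506) = 0.353.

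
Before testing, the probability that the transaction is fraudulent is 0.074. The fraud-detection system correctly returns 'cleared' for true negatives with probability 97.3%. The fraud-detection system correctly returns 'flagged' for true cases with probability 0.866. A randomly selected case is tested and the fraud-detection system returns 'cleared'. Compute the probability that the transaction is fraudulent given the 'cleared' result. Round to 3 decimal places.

Let H be the event that the transaction is fraudulent. P(H) = 0.074, so P(¬H) = 0.926. With E the 'cleared' result, P(E|H) = 0.134 and P(E|¬H) = 0.973.
P(E) = 0.134·0.074 + 0.973·0.926 = 0.0099160 + 0.90100 = 0.91091.
By Bayes' theorem, P(H|E) = 0.0099160 / 0.91091 = 0.011.

P(H | E) ≈ 0.011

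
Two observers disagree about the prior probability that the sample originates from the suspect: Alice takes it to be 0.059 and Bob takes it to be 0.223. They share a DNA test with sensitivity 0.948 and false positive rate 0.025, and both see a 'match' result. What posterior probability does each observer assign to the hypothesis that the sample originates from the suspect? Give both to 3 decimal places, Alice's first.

Alice: 0.704; Bob: 0.916

The likelihood ratio for a 'match' result is 0.948/0.025 = 37.920.
Alice: prior odds 0.059/0.941 = 0.062699; posterior odds 2.3776; posterior probability 0.704.
Bob: prior odds 0.223/0.777 = 0.28700; posterior odds 10.883; posterior probability 0.916.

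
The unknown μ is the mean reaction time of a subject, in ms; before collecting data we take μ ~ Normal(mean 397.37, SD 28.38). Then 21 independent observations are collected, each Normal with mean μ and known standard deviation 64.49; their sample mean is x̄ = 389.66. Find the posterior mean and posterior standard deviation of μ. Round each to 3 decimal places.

Posterior mean ≈ 391.182; posterior SD ≈ 12.608

Prior precision 1/τ₀² = 1/28.38² = 0.00124158; data precision n/σ² = 21/64.49² = 0.00504934.
Posterior precision = 0.00124158 + 0.00504934 = 0.00629092, giving posterior SD = 1/√0.00629092 = 12.608.
Posterior mean = (0.00124158·397.37 + 0.00504934·389.66) / 0.00629092 = 391.182.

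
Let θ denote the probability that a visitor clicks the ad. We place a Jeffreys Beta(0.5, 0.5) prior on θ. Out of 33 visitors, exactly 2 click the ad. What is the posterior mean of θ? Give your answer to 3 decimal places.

Posterior mean ≈ 0.074

Observing 2 successes and 31 failures updates Beta(0.5, 0.5) by adding the success and failure counts to the two shape parameters: α = 0.5+2 = 2.5, β = 0.5+31 = 31.5.
Posterior mean = α/(α+β) = 2.5/34 = 0.074.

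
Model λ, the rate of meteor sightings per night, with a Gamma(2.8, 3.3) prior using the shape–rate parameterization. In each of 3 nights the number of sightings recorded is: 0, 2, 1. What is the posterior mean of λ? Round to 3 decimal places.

Posterior mean ≈ 0.921

The Poisson likelihood adds the total count to the shape and the number of exposure periods to the rate. Here ∑xᵢ = 3 and n = 3, so shape 2.8→5.8 and rate 3.3→6.3.
Posterior mean = shape/rate = 5.8/6.3 = 0.921.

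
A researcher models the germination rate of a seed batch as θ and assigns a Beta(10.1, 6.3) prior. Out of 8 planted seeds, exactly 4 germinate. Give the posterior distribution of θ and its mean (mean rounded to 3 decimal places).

Posterior: Beta(14.1, 10.3); mean ≈ 0.578

Observing 4 successes and 4 failures updates Beta(10.1, 6.3) by adding the success and failure counts to the two shape parameters: α = 10.1+4 = 14.1, β = 6.3+4 = 10.3.
E[θ | data] = 14.1/(14.1+10.3) = 0.578.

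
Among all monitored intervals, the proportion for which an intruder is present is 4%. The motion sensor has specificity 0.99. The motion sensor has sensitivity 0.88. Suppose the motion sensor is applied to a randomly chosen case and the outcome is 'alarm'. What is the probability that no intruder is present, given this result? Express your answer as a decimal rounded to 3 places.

Let H be the event that an intruder is present. P(H) = 0.04, so P(¬H) = 0.96. With E the 'alarm' result, P(E|H) = 0.88 and P(E|¬H) = 0.01.
P(E) = 0.88·0.04 + 0.01·0.96 = 0.035200 + 0.0096000 = 0.044800.
By Bayes' theorem, P(H|E) = 0.035200 / 0.044800 = 0.786. Hence P(¬H|E) = 1 − 0.786 = 0.214.

P(¬H | E) ≈ 0.214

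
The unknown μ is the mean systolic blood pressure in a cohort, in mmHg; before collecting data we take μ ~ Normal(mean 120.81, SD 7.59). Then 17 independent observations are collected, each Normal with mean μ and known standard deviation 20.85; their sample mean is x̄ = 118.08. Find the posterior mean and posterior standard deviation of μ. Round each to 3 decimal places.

Posterior mean ≈ 118.919; posterior SD ≈ 4.208

Prior precision 1/τ₀² = 1/7.59² = 0.0173587; data precision n/σ² = 17/20.85² = 0.0391054.
Posterior precision = 0.0173587 + 0.0391054 = 0.0564641, giving posterior SD = 1/√0.0564641 = 4.208.
Posterior mean = (0.0173587·120.81 + 0.0391054·118.08) / 0.0564641 = 118.919.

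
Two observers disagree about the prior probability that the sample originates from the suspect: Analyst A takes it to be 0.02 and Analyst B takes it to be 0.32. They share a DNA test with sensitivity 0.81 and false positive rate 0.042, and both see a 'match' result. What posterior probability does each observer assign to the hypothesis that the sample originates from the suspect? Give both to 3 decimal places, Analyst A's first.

P('+'|H) = 0.81, P('+'|¬H) = 0.042.
Analyst A: numerator 0.81·0.02 = 0.016200; evidence = 0.016200+0.042·0.98 = 0.057360; posterior = 0.282.
Analyst B: numerator 0.81·0.32 = 0.25920; evidence = 0.25920+0.042·0.68 = 0.28776; posterior = 0.901.

Analyst A: 0.282; Analyst B: 0.901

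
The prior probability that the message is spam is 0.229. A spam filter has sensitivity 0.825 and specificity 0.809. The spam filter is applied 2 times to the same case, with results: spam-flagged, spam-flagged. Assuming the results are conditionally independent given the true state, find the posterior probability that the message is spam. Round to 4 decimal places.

Let H be the event that the message is spam; start with P(H) = 0.229. P('spam-flagged'|H) = 0.825, P('spam-flagged'|¬H) = 0.191.
Update on result 1 ('spam-flagged'): P(H) ← 0.825·0.2290 / (0.825·0.2290 + 0.191·0.7710) = 0.18893/0.33619 = 0.5620.
Update on result 2 ('spam-flagged'): P(H) ← 0.825·0.5620 / (0.825·0.5620 + 0.191·0.4380) = 0.46362/0.54729 = 0.8471.

Posterior P(H) ≈ 0.8471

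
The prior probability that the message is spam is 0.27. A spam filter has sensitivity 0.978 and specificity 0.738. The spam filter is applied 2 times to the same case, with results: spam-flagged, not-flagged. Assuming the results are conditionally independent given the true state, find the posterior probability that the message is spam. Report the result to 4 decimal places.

Posterior P(H) ≈ 0.0395

Let H be the event that the message is spam; start with P(H) = 0.27. P('spam-flagged'|H) = 0.978, P('spam-flagged'|¬H) = 0.262.
Update on result 1 ('spam-flagged'): P(H) ← 0.978·0.2700 / (0.978·0.2700 + 0.262·0.7300) = 0.26406/0.45532 = 0.5799.
Update on result 2 ('not-flagged'): P(H) ← 0.022·0.5799 / (0.022·0.5799 + 0.738·0.4201) = 0.012759/0.32276 = 0.0395.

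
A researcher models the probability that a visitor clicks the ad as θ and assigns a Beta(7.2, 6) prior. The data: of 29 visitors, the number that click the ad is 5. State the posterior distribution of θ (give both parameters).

The binomial likelihood is conjugate to the Beta prior: with 5 successes and 24 failures, the posterior is Beta(7.2+5, 6+24) = Beta(12.2, 30).

Posterior: Beta(12.2, 30)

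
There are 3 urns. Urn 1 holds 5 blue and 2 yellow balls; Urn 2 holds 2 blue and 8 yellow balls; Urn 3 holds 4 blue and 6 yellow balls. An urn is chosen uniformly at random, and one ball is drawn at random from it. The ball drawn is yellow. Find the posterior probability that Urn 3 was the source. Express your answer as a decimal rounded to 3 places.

Tabulate prior·likelihood by source: [1] prior 0.333333, lik 0.2857, product 0.09524; [2] prior 0.333333, lik 0.8, product 0.2667; [3] prior 0.333333, lik 0.6, product 0.2000.
Normalizing constant = 0.56190; the posterior for Urn 3 is its product over the sum, 0.2000/0.56190 = 0.356.

Posterior probability ≈ 0.356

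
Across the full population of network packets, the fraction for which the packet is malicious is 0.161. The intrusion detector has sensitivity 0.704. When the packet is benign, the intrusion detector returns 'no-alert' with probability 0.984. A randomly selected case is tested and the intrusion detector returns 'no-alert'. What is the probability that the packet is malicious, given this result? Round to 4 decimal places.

Write H for 'the packet is malicious'. Prior odds H:¬H = 0.161/0.839 = 0.19190. For the 'no-alert' outcome, the likelihood ratio is 0.296/0.984 = 0.30081.
Posterior odds = 0.19190 × 0.30081 = 0.057725, so P(H|E) = 0.057725/(1+0.057725) = 0.0546.

P(H | E) ≈ 0.0546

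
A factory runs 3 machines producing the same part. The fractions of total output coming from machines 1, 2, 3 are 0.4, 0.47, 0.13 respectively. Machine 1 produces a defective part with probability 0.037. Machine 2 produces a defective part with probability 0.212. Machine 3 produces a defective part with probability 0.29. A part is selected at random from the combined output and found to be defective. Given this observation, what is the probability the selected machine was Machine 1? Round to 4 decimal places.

P(defective|M1) = 0.037; P(defective|M2) = 0.212; P(defective|M3) = 0.29.
Prior × likelihood for each source: 0.4·0.037=0.01480, 0.47·0.212=0.09964, 0.13·0.29=0.03770. Summing gives P(defective) = 0.15214.
P(Machine 1 | defective) = 0.01480 / 0.15214 = 0.0973.

Posterior probability ≈ 0.0973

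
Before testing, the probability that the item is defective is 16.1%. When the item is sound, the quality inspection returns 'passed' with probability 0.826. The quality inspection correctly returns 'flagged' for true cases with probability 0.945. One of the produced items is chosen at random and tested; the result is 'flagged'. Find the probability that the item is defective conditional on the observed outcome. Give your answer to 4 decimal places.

P(H | E) ≈ 0.5103

Let H be the event that the item is defective. P(H) = 0.161, so P(¬H) = 0.839. With E the 'flagged' result, P(E|H) = 0.945 and P(E|¬H) = 0.174.
P(E) = 0.945·0.161 + 0.174·0.839 = 0.15215 + 0.14599 = 0.29813.
By Bayes' theorem, P(H|E) = 0.15215 / 0.29813 = 0.5103.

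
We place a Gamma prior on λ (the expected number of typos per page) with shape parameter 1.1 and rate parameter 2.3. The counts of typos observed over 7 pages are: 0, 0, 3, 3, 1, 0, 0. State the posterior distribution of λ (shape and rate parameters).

Posterior: Gamma(shape=8.1, rate=9.3)

Total count ∑xᵢ = 7 over n = 7 pages.
Gamma is conjugate to the Poisson likelihood: posterior is Gamma(shape = 1.1+7 = 8.1, rate = 2.3+7 = 9.3).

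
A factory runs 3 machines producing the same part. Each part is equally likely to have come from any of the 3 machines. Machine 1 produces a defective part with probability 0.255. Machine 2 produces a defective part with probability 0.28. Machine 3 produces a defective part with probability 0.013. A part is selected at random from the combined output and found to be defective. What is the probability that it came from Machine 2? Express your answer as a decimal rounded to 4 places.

P(defective|M1) = 0.255; P(defective|M2) = 0.28; P(defective|M3) = 0.013.
Prior × likelihood for each source: 0.333333·0.255=0.08500, 0.333333·0.28=0.09333, 0.333333·0.013=0.004333. Summing gives P(defective) = 0.18267.
P(Machine 2 | defective) = 0.09333 / 0.18267 = 0.5109.

Posterior probability ≈ 0.5109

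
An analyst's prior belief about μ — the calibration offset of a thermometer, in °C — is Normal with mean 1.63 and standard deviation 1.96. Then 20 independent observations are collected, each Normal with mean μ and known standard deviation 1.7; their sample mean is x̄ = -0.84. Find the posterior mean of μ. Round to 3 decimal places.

With known σ, the Normal prior is conjugate. Weight on the data is w = (n/σ²)/(n/σ² + 1/τ₀²) = 6.92042/(6.92042+0.260308) = 0.96375.
Posterior mean = w·x̄ + (1−w)·μ₀ = 0.96375·-0.84 + 0.036251·1.63 = -0.750.

Posterior mean ≈ -0.750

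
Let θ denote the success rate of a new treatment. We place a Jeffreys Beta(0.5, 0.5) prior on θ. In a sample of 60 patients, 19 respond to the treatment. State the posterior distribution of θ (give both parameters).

Posterior: Beta(19.5, 41.5)

Observing 19 successes and 41 failures updates Beta(0.5, 0.5) by adding the success and failure counts to the two shape parameters: α = 0.5+19 = 19.5, β = 0.5+41 = 41.5.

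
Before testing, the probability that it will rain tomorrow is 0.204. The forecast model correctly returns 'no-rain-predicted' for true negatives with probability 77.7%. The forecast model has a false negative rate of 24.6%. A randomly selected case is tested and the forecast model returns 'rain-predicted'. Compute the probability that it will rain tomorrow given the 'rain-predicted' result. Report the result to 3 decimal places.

P(H | E) ≈ 0.464

Write H for 'it will rain tomorrow'. Prior odds H:¬H = 0.204/0.796 = 0.25628. For the 'rain-predicted' outcome, the likelihood ratio is 0.754/0.223 = 3.3812.
Posterior odds = 0.25628 × 3.3812 = 0.86653, so P(H|E) = 0.86653/(1+0.86653) = 0.464.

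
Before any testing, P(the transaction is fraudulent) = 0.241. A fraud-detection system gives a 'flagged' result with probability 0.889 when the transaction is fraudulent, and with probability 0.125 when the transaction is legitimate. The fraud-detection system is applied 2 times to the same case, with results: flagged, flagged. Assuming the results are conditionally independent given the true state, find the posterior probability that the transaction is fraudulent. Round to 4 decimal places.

Posterior P(H) ≈ 0.9414

Let H be the event that the transaction is fraudulent; start with P(H) = 0.241. P('flagged'|H) = 0.889, P('flagged'|¬H) = 0.125.
Update on result 1 ('flagged'): P(H) ← 0.889·0.2410 / (0.889·0.2410 + 0.125·0.7590) = 0.21425/0.30912 = 0.6931.
Update on result 2 ('flagged'): P(H) ← 0.889·0.6931 / (0.889·0.6931 + 0.125·0.3069) = 0.61615/0.65452 = 0.9414.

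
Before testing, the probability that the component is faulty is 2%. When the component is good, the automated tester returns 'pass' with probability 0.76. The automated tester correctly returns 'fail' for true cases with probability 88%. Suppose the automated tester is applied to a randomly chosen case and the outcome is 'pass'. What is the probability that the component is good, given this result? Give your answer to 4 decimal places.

P(¬H | E) ≈ 0.9968

Write H for 'the component is faulty'. Prior odds H:¬H = 0.02/0.98 = 0.020408. For the 'pass' outcome, the likelihood ratio is 0.12/0.76 = 0.15789.
Posterior odds = 0.020408 × 0.15789 = 0.0032223, so P(H|E) = 0.0032223/(1+0.0032223) = 0.0032. Then P(¬H|E) = 1 − 0.0032 = 0.9968.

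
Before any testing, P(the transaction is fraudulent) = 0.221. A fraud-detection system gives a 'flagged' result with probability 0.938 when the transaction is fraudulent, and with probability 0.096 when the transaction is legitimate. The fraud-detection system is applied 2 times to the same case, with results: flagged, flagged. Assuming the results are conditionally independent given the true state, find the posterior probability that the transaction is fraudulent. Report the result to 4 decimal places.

Posterior P(H) ≈ 0.9644

With H the event that the transaction is fraudulent, the joint likelihood of the observed sequence is P(data|H) = 0.938·0.938 = 0.87984 and P(data|¬H) = 0.096·0.096 = 0.0092160.
Bayes: P(H|data) = 0.221·0.87984 / (0.221·0.87984 + 0.779·0.0092160) = 0.19445/0.20162 = 0.9644.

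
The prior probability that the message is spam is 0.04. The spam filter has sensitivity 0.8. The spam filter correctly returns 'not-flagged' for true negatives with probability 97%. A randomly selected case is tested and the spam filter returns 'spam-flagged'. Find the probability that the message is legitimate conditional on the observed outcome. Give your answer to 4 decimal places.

P(¬H | E) ≈ 0.4737

Write H for 'the message is spam'. Prior odds H:¬H = 0.04/0.96 = 0.041667. For the 'spam-flagged' outcome, the likelihood ratio is 0.8/0.03 = 26.667.
Posterior odds = 0.041667 × 26.667 = 1.1111, so P(H|E) = 1.1111/(1+1.1111) = 0.5263. Then P(¬H|E) = 1 − 0.5263 = 0.4737.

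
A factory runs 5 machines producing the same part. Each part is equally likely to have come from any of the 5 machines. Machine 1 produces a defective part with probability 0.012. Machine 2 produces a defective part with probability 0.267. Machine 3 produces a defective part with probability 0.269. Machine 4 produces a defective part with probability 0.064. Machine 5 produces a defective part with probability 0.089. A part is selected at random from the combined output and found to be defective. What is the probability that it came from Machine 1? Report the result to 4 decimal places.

P(defective|M1) = 0.012; P(defective|M2) = 0.267; P(defective|M3) = 0.269; P(defective|M4) = 0.064; P(defective|M5) = 0.089.
Prior × likelihood for each source: 0.2·0.012=0.002400, 0.2·0.267=0.05340, 0.2·0.269=0.05380, 0.2·0.064=0.01280, 0.2·0.089=0.01780. Summing gives P(defective) = 0.14020.
P(Machine 1 | defective) = 0.002400 / 0.14020 = 0.0171.

Posterior probability ≈ 0.0171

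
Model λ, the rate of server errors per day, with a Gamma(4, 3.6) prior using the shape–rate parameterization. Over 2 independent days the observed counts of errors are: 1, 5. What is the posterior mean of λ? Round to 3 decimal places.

Posterior mean ≈ 1.786

Total count ∑xᵢ = 6 over n = 2 days.
Gamma is conjugate to the Poisson likelihood: posterior is Gamma(shape = 4+6 = 10, rate = 3.6+2 = 5.6).
Posterior mean = shape/rate = 10/5.6 = 1.786.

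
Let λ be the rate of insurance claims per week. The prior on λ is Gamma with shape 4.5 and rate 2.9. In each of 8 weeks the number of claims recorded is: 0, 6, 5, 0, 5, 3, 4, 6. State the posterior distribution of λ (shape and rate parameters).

The Poisson likelihood adds the total count to the shape and the number of exposure periods to the rate. Here ∑xᵢ = 29 and n = 8, so shape 4.5→33.5 and rate 2.9→10.9.

Posterior: Gamma(shape=33.5, rate=10.9)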